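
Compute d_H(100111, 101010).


XOR: 001101
Count of 1s: 3

3


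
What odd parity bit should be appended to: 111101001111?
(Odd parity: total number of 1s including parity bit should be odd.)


Number of 1s in data: 9
Parity bit: 0

0


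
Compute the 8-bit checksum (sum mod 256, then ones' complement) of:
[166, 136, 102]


Sum = 404 mod 256 = 148
Complement = 107

107


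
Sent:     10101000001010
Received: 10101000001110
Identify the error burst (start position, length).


XOR: 00000000000100

Burst at position 11, length 1


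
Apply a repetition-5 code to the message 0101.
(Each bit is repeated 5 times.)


Each bit -> 5 copies

00000111110000011111


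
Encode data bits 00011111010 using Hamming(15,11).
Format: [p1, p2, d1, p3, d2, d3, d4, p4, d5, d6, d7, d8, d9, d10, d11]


Parity bits: p1=1, p2=0, p3=1, p4=1

100100111111010


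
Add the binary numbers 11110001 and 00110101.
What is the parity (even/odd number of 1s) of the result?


11110001 = 241
00110101 = 53
Sum = 294 = 100100110
1s count = 4

even parity (4 ones in 100100110)


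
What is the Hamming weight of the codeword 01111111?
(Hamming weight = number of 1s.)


Counting 1s in 01111111

7


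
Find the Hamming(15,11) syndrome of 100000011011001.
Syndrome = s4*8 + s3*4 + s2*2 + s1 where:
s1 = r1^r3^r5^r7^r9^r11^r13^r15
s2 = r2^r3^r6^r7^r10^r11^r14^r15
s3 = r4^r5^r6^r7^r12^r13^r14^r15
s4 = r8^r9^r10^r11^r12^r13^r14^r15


s1=0, s2=0, s3=0, s4=1

Syndrome = 8 (error at position 8)


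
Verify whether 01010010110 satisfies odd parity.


Number of 1s: 5

Yes, parity is correct (5 ones)


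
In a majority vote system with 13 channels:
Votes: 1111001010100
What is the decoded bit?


Ones: 7 out of 13
Threshold: 7

1 (7/13 voted 1)


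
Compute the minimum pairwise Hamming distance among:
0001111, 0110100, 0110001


Comparing all pairs, minimum distance: 2
Can detect 1 errors, correct 0 errors

2


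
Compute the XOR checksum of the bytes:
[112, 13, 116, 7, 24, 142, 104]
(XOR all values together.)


XOR chain: 112 ^ 13 ^ 116 ^ 7 ^ 24 ^ 142 ^ 104 = 240

240


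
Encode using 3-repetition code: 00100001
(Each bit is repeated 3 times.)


Each bit -> 3 copies

000000111000000000000111


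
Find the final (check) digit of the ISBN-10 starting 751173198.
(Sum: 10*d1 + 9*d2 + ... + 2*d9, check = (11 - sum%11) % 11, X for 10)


Weighted sum: 234
234 mod 11 = 3

Check digit: 8


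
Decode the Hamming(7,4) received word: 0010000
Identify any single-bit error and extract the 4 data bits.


Syndrome = 3: error at position 3

Data: 0000 (corrected bit 3)


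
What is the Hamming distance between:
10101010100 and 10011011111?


XOR: 00110001011
Count of 1s: 5

5


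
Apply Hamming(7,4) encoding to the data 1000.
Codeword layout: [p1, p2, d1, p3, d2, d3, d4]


Parity bits: p1=1, p2=1, p3=0

1110000


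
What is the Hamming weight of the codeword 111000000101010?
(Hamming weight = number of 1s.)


Counting 1s in 111000000101010

6


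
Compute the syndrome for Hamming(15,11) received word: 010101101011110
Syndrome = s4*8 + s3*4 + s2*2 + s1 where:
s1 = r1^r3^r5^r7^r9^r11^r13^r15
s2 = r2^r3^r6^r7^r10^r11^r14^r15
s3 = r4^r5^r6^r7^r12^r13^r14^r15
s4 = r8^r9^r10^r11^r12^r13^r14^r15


s1=0, s2=1, s3=0, s4=1

Syndrome = 10 (error at position 10)


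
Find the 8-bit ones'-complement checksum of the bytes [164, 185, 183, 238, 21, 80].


Sum = 871 mod 256 = 103
Complement = 152

152


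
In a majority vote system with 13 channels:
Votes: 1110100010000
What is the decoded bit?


Ones: 5 out of 13
Threshold: 7

0 (5/13 voted 1)


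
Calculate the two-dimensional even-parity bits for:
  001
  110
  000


Row parities: 100
Column parities: 111

Row P: 100, Col P: 111, Corner: 1


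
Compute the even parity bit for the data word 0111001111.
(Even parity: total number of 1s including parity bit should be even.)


Number of 1s in data: 7
Parity bit: 1

1


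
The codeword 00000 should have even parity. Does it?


Number of 1s: 0

Yes, parity is correct (0 ones)


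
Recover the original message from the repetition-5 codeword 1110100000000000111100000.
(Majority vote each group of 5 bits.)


Groups: 11101, 00000, 00000, 01111, 00000
Majority votes: 10010

10010


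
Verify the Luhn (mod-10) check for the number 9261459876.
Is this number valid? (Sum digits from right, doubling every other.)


Luhn sum = 56
56 mod 10 = 6

Invalid (Luhn sum mod 10 = 6)


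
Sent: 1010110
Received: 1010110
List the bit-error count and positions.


XOR: 0000000

0 errors (received matches sent)


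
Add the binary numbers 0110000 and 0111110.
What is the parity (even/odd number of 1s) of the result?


0110000 = 48
0111110 = 62
Sum = 110 = 1101110
1s count = 5

odd parity (5 ones in 1101110)


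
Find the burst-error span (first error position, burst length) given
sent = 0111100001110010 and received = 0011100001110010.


XOR: 0100000000000000

Burst at position 1, length 1


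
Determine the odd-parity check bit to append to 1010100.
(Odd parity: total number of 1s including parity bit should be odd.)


Number of 1s in data: 3
Parity bit: 0

0


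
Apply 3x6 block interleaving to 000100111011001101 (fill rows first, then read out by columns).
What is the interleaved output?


Matrix:
  000100
  111011
  001101
Read columns: 010010011101010011

010010011101010011


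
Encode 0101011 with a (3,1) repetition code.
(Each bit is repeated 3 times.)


Each bit -> 3 copies

000111000111000111111


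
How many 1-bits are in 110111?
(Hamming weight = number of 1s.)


Counting 1s in 110111

5


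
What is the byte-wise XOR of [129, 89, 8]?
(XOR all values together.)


XOR chain: 129 ^ 89 ^ 8 = 208

208


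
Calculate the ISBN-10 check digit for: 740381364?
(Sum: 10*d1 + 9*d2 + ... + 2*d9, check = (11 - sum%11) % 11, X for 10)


Weighted sum: 218
218 mod 11 = 9

Check digit: 2


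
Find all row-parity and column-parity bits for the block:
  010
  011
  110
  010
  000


Row parities: 10010
Column parities: 101

Row P: 10010, Col P: 101, Corner: 0


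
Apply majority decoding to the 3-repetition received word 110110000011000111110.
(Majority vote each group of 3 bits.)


Groups: 110, 110, 000, 011, 000, 111, 110
Majority votes: 1101011

1101011


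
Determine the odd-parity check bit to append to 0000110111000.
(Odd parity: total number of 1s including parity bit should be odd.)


Number of 1s in data: 5
Parity bit: 0

0


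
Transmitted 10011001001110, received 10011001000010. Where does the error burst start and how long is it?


XOR: 00000000001100

Burst at position 10, length 2


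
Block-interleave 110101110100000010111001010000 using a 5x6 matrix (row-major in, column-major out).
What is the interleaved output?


Matrix:
  110101
  110100
  000010
  111001
  010000
Read columns: 110101101100010110000010010010

110101101100010110000010010010


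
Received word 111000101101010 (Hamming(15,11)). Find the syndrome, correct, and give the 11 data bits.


Syndrome = 6: error at position 6

Data: 10111101010 (corrected bit 6)


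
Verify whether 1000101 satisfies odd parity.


Number of 1s: 3

Yes, parity is correct (3 ones)


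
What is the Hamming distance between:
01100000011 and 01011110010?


XOR: 00111110001
Count of 1s: 6

6


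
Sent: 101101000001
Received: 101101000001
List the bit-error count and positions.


XOR: 000000000000

0 errors (received matches sent)


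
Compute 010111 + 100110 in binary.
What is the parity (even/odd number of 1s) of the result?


010111 = 23
100110 = 38
Sum = 61 = 111101
1s count = 5

odd parity (5 ones in 111101)


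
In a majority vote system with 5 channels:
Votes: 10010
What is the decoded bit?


Ones: 2 out of 5
Threshold: 3

0 (2/5 voted 1)


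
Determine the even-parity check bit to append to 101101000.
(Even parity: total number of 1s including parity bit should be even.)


Number of 1s in data: 4
Parity bit: 0

0


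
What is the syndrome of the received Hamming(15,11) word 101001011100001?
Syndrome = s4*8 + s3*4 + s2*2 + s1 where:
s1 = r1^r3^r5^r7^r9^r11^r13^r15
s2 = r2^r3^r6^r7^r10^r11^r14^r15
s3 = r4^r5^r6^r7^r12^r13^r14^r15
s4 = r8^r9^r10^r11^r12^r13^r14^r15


s1=0, s2=0, s3=0, s4=0

Syndrome = 0 (no error)


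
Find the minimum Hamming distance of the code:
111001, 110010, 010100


Comparing all pairs, minimum distance: 3
Can detect 2 errors, correct 1 errors

3


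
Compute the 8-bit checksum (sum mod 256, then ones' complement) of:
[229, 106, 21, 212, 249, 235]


Sum = 1052 mod 256 = 28
Complement = 227

227


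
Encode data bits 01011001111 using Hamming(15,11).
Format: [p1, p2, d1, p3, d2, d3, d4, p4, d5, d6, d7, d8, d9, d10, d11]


Parity bits: p1=1, p2=1, p3=0, p4=1

110010111001111


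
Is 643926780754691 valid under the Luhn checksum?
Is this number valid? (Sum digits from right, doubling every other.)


Luhn sum = 79
79 mod 10 = 9

Invalid (Luhn sum mod 10 = 9)


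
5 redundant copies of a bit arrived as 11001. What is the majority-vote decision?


Ones: 3 out of 5
Threshold: 3

1 (3/5 voted 1)


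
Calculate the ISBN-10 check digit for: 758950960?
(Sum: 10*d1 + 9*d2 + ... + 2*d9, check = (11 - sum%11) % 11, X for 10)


Weighted sum: 326
326 mod 11 = 7

Check digit: 4


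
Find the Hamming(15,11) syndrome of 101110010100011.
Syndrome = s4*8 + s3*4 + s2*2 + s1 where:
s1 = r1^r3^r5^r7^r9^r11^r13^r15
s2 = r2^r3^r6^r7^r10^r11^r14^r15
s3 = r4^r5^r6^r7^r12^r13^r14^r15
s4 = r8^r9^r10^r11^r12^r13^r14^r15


s1=0, s2=0, s3=0, s4=0

Syndrome = 0 (no error)


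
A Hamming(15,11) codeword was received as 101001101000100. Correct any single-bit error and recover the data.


Syndrome = 7: error at position 7

Data: 10101000100 (corrected bit 7)


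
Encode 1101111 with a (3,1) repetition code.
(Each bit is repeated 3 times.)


Each bit -> 3 copies

111111000111111111111


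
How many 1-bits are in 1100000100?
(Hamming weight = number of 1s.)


Counting 1s in 1100000100

3


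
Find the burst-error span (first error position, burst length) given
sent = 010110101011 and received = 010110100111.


XOR: 000000001100

Burst at position 8, length 2


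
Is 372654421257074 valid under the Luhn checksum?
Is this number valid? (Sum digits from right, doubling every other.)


Luhn sum = 58
58 mod 10 = 8

Invalid (Luhn sum mod 10 = 8)


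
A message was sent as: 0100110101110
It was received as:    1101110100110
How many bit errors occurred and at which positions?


XOR: 1001000001000

3 error(s) at position(s): 0, 3, 9


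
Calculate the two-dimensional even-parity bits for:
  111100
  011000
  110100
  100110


Row parities: 0011
Column parities: 110110

Row P: 0011, Col P: 110110, Corner: 0


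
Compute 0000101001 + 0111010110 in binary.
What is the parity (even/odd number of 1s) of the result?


0000101001 = 41
0111010110 = 470
Sum = 511 = 111111111
1s count = 9

odd parity (9 ones in 111111111)


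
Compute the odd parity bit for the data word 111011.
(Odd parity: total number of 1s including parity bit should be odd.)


Number of 1s in data: 5
Parity bit: 0

0


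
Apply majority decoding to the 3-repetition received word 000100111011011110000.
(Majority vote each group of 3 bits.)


Groups: 000, 100, 111, 011, 011, 110, 000
Majority votes: 0011110

0011110


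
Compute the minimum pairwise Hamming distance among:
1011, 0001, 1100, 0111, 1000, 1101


Comparing all pairs, minimum distance: 1
Can detect 0 errors, correct 0 errors

1


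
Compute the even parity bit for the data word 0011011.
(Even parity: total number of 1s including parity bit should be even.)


Number of 1s in data: 4
Parity bit: 0

0


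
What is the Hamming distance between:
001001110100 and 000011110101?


XOR: 001010000001
Count of 1s: 3

3


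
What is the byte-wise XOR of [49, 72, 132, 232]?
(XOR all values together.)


XOR chain: 49 ^ 72 ^ 132 ^ 232 = 21

21


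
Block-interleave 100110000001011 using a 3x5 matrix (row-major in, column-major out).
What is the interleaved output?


Matrix:
  10011
  00000
  01011
Read columns: 100001000101101

100001000101101


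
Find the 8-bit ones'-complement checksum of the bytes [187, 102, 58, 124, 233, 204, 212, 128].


Sum = 1248 mod 256 = 224
Complement = 31

31


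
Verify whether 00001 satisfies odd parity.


Number of 1s: 1

Yes, parity is correct (1 ones)


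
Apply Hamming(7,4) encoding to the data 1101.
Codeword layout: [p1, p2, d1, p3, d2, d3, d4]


Parity bits: p1=1, p2=0, p3=0

1010101


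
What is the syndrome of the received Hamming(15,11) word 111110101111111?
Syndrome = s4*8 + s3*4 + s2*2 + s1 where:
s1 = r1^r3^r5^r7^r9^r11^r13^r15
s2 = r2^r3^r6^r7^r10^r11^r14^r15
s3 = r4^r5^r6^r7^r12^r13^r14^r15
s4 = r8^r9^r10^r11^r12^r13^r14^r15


s1=0, s2=1, s3=1, s4=1

Syndrome = 14 (error at position 14)


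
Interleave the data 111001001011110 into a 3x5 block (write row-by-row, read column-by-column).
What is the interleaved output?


Matrix:
  11100
  10010
  11110
Read columns: 111101101011000

111101101011000


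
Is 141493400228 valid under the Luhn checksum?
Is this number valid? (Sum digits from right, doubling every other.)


Luhn sum = 46
46 mod 10 = 6

Invalid (Luhn sum mod 10 = 6)


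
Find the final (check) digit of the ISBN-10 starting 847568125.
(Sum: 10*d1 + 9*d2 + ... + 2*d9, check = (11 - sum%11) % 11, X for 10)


Weighted sum: 303
303 mod 11 = 6

Check digit: 5


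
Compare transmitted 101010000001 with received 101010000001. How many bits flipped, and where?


XOR: 000000000000

0 errors (received matches sent)


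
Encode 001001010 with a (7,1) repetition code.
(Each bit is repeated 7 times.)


Each bit -> 7 copies

000000000000001111111000000000000001111111000000011111110000000


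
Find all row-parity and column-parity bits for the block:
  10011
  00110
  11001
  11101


Row parities: 1010
Column parities: 10001

Row P: 1010, Col P: 10001, Corner: 0


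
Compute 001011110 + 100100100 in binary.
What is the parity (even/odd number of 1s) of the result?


001011110 = 94
100100100 = 292
Sum = 386 = 110000010
1s count = 3

odd parity (3 ones in 110000010)


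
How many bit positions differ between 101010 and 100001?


XOR: 001011
Count of 1s: 3

3


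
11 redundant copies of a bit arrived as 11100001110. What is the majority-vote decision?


Ones: 6 out of 11
Threshold: 6

1 (6/11 voted 1)


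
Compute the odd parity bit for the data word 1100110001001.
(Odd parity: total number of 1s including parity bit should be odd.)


Number of 1s in data: 6
Parity bit: 1

1


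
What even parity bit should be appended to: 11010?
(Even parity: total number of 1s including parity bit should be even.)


Number of 1s in data: 3
Parity bit: 1

1


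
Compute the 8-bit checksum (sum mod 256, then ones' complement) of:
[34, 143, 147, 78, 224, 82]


Sum = 708 mod 256 = 196
Complement = 59

59


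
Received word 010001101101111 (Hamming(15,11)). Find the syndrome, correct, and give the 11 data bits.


Syndrome = 0: no error detected

Data: 00111101111 (no errors)


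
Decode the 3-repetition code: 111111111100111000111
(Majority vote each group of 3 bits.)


Groups: 111, 111, 111, 100, 111, 000, 111
Majority votes: 1110101

1110101


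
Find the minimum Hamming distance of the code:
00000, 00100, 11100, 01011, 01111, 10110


Comparing all pairs, minimum distance: 1
Can detect 0 errors, correct 0 errors

1


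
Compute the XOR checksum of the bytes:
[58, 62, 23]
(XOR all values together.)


XOR chain: 58 ^ 62 ^ 23 = 19

19


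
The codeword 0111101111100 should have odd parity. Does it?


Number of 1s: 9

Yes, parity is correct (9 ones)


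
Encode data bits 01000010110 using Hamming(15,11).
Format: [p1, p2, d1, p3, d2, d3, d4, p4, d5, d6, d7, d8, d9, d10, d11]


Parity bits: p1=1, p2=0, p3=1, p4=1

100110010010110


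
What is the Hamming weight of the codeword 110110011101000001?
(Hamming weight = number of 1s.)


Counting 1s in 110110011101000001

9


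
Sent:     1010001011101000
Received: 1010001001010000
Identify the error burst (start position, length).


XOR: 0000000010111000

Burst at position 8, length 5


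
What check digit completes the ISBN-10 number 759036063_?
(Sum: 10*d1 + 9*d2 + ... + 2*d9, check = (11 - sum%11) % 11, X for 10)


Weighted sum: 259
259 mod 11 = 6

Check digit: 5


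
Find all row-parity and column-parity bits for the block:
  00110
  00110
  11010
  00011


Row parities: 0010
Column parities: 11001

Row P: 0010, Col P: 11001, Corner: 1


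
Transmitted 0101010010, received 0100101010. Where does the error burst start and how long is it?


XOR: 0001111000

Burst at position 3, length 4


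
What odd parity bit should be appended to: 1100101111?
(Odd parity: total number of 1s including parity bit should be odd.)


Number of 1s in data: 7
Parity bit: 0

0


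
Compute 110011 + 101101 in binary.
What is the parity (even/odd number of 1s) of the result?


110011 = 51
101101 = 45
Sum = 96 = 1100000
1s count = 2

even parity (2 ones in 1100000)


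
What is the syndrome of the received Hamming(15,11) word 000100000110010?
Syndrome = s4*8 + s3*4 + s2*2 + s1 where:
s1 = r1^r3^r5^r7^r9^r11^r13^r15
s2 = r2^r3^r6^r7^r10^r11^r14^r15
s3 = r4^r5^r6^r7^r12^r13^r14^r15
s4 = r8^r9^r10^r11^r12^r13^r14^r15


s1=1, s2=1, s3=0, s4=1

Syndrome = 11 (error at position 11)


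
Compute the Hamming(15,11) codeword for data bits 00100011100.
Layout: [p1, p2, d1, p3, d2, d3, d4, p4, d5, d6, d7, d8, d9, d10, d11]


Parity bits: p1=0, p2=0, p3=1, p4=1

000101010011100


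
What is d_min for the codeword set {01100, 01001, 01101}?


Comparing all pairs, minimum distance: 1
Can detect 0 errors, correct 0 errors

1


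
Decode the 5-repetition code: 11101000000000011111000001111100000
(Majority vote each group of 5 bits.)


Groups: 11101, 00000, 00000, 11111, 00000, 11111, 00000
Majority votes: 1001010

1001010


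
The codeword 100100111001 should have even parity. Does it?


Number of 1s: 6

Yes, parity is correct (6 ones)


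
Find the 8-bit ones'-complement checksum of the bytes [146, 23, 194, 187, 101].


Sum = 651 mod 256 = 139
Complement = 116

116


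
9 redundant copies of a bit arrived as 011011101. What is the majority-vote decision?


Ones: 6 out of 9
Threshold: 5

1 (6/9 voted 1)


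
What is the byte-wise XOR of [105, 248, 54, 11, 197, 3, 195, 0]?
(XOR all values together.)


XOR chain: 105 ^ 248 ^ 54 ^ 11 ^ 197 ^ 3 ^ 195 ^ 0 = 169

169


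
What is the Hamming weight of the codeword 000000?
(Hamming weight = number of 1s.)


Counting 1s in 000000

0


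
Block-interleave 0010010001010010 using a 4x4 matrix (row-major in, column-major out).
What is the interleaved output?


Matrix:
  0010
  0100
  0101
  0010
Read columns: 0000011010010010

0000011010010010


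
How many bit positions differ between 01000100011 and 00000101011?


XOR: 01000001000
Count of 1s: 2

2


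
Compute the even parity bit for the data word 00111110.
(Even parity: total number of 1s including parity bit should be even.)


Number of 1s in data: 5
Parity bit: 1

1


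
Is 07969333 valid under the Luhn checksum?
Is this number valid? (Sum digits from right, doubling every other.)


Luhn sum = 43
43 mod 10 = 3

Invalid (Luhn sum mod 10 = 3)


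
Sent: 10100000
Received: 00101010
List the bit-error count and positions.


XOR: 10001010

3 error(s) at position(s): 0, 4, 6


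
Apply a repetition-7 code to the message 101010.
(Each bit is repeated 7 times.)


Each bit -> 7 copies

111111100000001111111000000011111110000000


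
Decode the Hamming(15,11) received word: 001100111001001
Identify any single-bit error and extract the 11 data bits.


Syndrome = 2: error at position 2

Data: 10011001001 (corrected bit 2)


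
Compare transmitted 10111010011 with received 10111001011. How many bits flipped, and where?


XOR: 00000011000

2 error(s) at position(s): 6, 7


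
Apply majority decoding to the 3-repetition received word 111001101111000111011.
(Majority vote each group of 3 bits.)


Groups: 111, 001, 101, 111, 000, 111, 011
Majority votes: 1011011

1011011


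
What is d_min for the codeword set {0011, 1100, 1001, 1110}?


Comparing all pairs, minimum distance: 1
Can detect 0 errors, correct 0 errors

1


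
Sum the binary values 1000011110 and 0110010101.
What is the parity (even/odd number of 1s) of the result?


1000011110 = 542
0110010101 = 405
Sum = 947 = 1110110011
1s count = 7

odd parity (7 ones in 1110110011)


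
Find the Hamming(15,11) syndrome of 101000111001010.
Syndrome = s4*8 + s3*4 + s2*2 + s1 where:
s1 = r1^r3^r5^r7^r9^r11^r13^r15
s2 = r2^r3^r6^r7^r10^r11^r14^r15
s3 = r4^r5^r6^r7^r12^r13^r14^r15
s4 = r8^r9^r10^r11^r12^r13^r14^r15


s1=0, s2=1, s3=1, s4=0

Syndrome = 6 (error at position 6)


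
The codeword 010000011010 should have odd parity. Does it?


Number of 1s: 4

No, parity error (4 ones)


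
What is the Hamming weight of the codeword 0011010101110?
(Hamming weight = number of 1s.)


Counting 1s in 0011010101110

7


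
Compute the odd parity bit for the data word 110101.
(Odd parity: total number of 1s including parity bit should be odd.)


Number of 1s in data: 4
Parity bit: 1

1


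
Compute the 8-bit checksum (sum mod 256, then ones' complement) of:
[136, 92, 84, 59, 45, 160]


Sum = 576 mod 256 = 64
Complement = 191

191


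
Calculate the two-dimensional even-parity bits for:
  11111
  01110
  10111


Row parities: 110
Column parities: 00110

Row P: 110, Col P: 00110, Corner: 0


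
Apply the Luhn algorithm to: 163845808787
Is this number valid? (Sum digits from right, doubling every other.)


Luhn sum = 70
70 mod 10 = 0

Valid (Luhn sum mod 10 = 0)


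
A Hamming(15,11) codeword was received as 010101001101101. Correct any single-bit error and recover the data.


Syndrome = 13: error at position 13

Data: 00101101001 (corrected bit 13)


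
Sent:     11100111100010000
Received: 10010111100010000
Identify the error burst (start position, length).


XOR: 01110000000000000

Burst at position 1, length 3


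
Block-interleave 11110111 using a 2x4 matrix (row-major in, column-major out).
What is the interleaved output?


Matrix:
  1111
  0111
Read columns: 10111111

10111111


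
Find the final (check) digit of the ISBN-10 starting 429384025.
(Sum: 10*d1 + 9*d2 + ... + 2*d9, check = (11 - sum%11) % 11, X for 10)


Weighted sum: 235
235 mod 11 = 4

Check digit: 7


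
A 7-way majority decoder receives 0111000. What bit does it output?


Ones: 3 out of 7
Threshold: 4

0 (3/7 voted 1)


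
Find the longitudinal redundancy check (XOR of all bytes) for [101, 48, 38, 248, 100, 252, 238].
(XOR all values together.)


XOR chain: 101 ^ 48 ^ 38 ^ 248 ^ 100 ^ 252 ^ 238 = 253

253


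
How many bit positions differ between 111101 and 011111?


XOR: 100010
Count of 1s: 2

2


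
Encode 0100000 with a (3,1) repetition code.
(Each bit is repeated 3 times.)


Each bit -> 3 copies

000111000000000000000


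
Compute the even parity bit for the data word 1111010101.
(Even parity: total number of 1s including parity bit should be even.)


Number of 1s in data: 7
Parity bit: 1

1


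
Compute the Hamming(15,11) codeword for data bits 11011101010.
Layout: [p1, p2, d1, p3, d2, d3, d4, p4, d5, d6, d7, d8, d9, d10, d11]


Parity bits: p1=0, p2=0, p3=0, p4=0

001010101101010


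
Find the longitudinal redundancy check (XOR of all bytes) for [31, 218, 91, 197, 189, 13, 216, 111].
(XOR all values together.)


XOR chain: 31 ^ 218 ^ 91 ^ 197 ^ 189 ^ 13 ^ 216 ^ 111 = 92

92


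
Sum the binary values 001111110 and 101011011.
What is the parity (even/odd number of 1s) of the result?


001111110 = 126
101011011 = 347
Sum = 473 = 111011001
1s count = 6

even parity (6 ones in 111011001)


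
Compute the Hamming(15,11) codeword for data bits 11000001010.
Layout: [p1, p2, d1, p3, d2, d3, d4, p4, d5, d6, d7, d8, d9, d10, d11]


Parity bits: p1=0, p2=0, p3=1, p4=0

001110000001010


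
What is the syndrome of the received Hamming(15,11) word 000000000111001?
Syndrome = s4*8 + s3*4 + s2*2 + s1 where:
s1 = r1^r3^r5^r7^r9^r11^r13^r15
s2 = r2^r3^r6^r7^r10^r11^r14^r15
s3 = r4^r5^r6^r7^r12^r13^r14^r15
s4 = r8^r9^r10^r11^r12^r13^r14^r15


s1=0, s2=1, s3=0, s4=0

Syndrome = 2 (error at position 2)


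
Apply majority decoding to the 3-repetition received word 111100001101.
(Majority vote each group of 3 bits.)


Groups: 111, 100, 001, 101
Majority votes: 1001

1001


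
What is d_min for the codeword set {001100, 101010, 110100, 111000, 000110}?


Comparing all pairs, minimum distance: 2
Can detect 1 errors, correct 0 errors

2


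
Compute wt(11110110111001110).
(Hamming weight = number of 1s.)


Counting 1s in 11110110111001110

12


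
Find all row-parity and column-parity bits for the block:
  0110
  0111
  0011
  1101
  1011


Row parities: 01011
Column parities: 0100

Row P: 01011, Col P: 0100, Corner: 1


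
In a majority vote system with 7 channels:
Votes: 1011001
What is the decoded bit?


Ones: 4 out of 7
Threshold: 4

1 (4/7 voted 1)


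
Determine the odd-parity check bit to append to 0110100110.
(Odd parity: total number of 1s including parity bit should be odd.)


Number of 1s in data: 5
Parity bit: 0

0


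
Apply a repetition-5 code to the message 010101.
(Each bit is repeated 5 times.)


Each bit -> 5 copies

000001111100000111110000011111


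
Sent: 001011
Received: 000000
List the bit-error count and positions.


XOR: 001011

3 error(s) at position(s): 2, 4, 5


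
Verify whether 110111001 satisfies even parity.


Number of 1s: 6

Yes, parity is correct (6 ones)


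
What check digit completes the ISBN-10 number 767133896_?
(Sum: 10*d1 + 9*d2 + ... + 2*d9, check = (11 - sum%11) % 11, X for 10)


Weighted sum: 291
291 mod 11 = 5

Check digit: 6


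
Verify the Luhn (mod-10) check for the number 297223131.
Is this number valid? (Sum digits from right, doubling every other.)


Luhn sum = 38
38 mod 10 = 8

Invalid (Luhn sum mod 10 = 8)


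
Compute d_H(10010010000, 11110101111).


XOR: 01100111111
Count of 1s: 8

8


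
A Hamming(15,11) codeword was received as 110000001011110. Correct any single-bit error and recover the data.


Syndrome = 14: error at position 14

Data: 00001011100 (corrected bit 14)


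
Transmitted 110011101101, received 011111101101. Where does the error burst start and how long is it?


XOR: 101100000000

Burst at position 0, length 4


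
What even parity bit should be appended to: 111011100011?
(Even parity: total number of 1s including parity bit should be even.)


Number of 1s in data: 8
Parity bit: 0

0


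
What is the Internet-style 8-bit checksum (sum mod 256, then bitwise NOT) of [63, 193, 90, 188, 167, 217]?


Sum = 918 mod 256 = 150
Complement = 105

105


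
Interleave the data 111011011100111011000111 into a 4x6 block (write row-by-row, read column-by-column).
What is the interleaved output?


Matrix:
  111011
  011100
  111011
  000111
Read columns: 101011101110010110111011

101011101110010110111011


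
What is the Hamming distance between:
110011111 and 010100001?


XOR: 100111110
Count of 1s: 6

6


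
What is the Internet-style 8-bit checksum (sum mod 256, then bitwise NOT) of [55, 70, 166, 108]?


Sum = 399 mod 256 = 143
Complement = 112

112


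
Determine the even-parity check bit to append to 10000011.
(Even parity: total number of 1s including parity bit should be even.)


Number of 1s in data: 3
Parity bit: 1

1


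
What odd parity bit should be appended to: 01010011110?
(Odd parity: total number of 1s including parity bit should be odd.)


Number of 1s in data: 6
Parity bit: 1

1


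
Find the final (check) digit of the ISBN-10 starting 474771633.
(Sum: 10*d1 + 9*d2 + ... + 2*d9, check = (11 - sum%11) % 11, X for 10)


Weighted sum: 270
270 mod 11 = 6

Check digit: 5


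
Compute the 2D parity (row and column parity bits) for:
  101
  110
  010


Row parities: 001
Column parities: 001

Row P: 001, Col P: 001, Corner: 1


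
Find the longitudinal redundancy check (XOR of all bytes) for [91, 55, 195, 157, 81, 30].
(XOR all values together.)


XOR chain: 91 ^ 55 ^ 195 ^ 157 ^ 81 ^ 30 = 125

125


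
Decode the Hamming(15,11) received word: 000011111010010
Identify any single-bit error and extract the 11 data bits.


Syndrome = 0: no error detected

Data: 01111010010 (no errors)


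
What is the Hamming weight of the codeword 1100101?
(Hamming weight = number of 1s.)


Counting 1s in 1100101

4


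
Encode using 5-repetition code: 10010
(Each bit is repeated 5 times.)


Each bit -> 5 copies

1111100000000001111100000


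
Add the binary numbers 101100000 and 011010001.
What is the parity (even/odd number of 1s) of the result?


101100000 = 352
011010001 = 209
Sum = 561 = 1000110001
1s count = 4

even parity (4 ones in 1000110001)


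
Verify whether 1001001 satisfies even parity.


Number of 1s: 3

No, parity error (3 ones)


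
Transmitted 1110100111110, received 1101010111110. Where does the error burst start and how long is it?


XOR: 0011110000000

Burst at position 2, length 4


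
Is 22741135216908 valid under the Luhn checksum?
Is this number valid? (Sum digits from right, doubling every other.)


Luhn sum = 54
54 mod 10 = 4

Invalid (Luhn sum mod 10 = 4)


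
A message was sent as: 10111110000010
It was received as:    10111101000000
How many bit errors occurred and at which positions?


XOR: 00000011000010

3 error(s) at position(s): 6, 7, 12


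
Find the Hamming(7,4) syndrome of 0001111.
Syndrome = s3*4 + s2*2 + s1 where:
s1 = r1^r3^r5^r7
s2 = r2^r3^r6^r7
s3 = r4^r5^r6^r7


s1=0, s2=0, s3=0

Syndrome = 0 (no error)


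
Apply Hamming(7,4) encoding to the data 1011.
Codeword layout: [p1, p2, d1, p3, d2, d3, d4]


Parity bits: p1=0, p2=1, p3=0

0110011


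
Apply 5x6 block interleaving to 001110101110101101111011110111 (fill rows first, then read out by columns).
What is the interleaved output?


Matrix:
  001110
  101110
  101101
  111011
  110111
Read columns: 011110001111110111011101100111

011110001111110111011101100111


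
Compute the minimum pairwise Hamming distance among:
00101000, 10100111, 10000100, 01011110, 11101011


Comparing all pairs, minimum distance: 3
Can detect 2 errors, correct 1 errors

3


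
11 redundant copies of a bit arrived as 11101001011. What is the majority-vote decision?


Ones: 7 out of 11
Threshold: 6

1 (7/11 voted 1)


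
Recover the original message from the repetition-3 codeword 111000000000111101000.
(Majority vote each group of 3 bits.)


Groups: 111, 000, 000, 000, 111, 101, 000
Majority votes: 1000110

1000110


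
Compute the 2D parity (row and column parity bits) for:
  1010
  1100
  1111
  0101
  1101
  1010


Row parities: 000010
Column parities: 1011

Row P: 000010, Col P: 1011, Corner: 1


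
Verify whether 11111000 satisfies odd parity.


Number of 1s: 5

Yes, parity is correct (5 ones)


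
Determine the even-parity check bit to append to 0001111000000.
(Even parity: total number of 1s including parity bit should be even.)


Number of 1s in data: 4
Parity bit: 0

0


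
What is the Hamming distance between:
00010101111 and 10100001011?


XOR: 10110100100
Count of 1s: 5

5


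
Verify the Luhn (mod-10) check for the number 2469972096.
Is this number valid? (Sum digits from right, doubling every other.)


Luhn sum = 55
55 mod 10 = 5

Invalid (Luhn sum mod 10 = 5)


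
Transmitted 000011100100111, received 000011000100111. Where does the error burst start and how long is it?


XOR: 000000100000000

Burst at position 6, length 1


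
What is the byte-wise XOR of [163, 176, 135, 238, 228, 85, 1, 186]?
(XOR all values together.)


XOR chain: 163 ^ 176 ^ 135 ^ 238 ^ 228 ^ 85 ^ 1 ^ 186 = 112

112


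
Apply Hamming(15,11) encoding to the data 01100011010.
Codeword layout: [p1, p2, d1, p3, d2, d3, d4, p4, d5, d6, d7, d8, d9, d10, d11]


Parity bits: p1=0, p2=1, p3=0, p4=1

010011010011010


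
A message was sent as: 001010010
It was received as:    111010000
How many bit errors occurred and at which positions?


XOR: 110000010

3 error(s) at position(s): 0, 1, 7


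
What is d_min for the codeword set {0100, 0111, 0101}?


Comparing all pairs, minimum distance: 1
Can detect 0 errors, correct 0 errors

1


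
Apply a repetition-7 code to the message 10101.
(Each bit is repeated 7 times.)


Each bit -> 7 copies

11111110000000111111100000001111111


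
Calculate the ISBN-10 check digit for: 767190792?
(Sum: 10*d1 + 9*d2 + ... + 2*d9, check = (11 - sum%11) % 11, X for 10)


Weighted sum: 300
300 mod 11 = 3

Check digit: 8


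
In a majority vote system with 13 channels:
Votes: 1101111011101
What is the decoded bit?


Ones: 10 out of 13
Threshold: 7

1 (10/13 voted 1)


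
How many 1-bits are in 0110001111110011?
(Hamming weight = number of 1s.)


Counting 1s in 0110001111110011

10


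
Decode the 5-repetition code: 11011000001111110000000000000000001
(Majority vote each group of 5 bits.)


Groups: 11011, 00000, 11111, 10000, 00000, 00000, 00001
Majority votes: 1010000

1010000


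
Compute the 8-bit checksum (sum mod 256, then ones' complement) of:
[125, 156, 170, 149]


Sum = 600 mod 256 = 88
Complement = 167

167


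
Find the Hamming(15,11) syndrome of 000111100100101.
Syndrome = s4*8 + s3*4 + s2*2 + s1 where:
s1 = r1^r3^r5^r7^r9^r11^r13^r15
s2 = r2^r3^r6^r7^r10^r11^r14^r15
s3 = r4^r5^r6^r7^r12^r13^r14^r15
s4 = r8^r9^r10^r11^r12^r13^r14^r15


s1=0, s2=0, s3=0, s4=1

Syndrome = 8 (error at position 8)


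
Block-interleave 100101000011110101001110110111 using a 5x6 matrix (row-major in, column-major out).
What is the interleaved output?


Matrix:
  100101
  000011
  110101
  001110
  110111
Read columns: 101010010100010101110101111101

101010010100010101110101111101


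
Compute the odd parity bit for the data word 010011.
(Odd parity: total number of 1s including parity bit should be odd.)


Number of 1s in data: 3
Parity bit: 0

0


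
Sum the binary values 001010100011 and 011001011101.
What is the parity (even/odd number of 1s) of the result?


001010100011 = 675
011001011101 = 1629
Sum = 2304 = 100100000000
1s count = 2

even parity (2 ones in 100100000000)


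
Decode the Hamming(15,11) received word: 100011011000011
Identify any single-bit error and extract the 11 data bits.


Syndrome = 2: error at position 2

Data: 01101000011 (corrected bit 2)


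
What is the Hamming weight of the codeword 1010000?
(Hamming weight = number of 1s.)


Counting 1s in 1010000

2


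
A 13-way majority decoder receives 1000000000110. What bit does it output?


Ones: 3 out of 13
Threshold: 7

0 (3/13 voted 1)


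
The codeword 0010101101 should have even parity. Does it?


Number of 1s: 5

No, parity error (5 ones)


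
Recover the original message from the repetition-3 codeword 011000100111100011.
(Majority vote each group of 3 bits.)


Groups: 011, 000, 100, 111, 100, 011
Majority votes: 100101

100101


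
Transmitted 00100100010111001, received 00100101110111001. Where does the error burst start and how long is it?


XOR: 00000001100000000

Burst at position 7, length 2


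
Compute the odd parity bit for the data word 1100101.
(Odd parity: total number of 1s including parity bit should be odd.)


Number of 1s in data: 4
Parity bit: 1

1


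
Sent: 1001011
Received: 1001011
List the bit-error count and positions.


XOR: 0000000

0 errors (received matches sent)


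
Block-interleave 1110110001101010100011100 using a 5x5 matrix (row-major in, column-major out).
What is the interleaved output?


Matrix:
  11101
  10001
  10101
  01000
  11100
Read columns: 1110110011101010000011100

1110110011101010000011100


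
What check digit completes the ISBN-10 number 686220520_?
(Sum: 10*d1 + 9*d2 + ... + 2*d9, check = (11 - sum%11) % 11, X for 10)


Weighted sum: 232
232 mod 11 = 1

Check digit: X


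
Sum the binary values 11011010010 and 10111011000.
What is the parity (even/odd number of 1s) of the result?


11011010010 = 1746
10111011000 = 1496
Sum = 3242 = 110010101010
1s count = 6

even parity (6 ones in 110010101010)


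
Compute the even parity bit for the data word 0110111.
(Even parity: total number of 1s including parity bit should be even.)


Number of 1s in data: 5
Parity bit: 1

1


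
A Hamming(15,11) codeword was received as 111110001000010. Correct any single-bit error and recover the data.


Syndrome = 6: error at position 6

Data: 11101000010 (corrected bit 6)


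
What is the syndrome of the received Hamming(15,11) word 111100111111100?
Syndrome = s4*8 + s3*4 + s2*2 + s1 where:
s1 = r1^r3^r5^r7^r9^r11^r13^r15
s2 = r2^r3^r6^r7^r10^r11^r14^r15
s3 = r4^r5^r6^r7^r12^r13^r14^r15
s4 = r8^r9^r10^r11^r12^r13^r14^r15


s1=0, s2=1, s3=0, s4=0

Syndrome = 2 (error at position 2)


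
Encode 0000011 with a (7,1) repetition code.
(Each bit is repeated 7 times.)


Each bit -> 7 copies

0000000000000000000000000000000000011111111111111


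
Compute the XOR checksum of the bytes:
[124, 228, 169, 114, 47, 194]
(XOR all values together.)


XOR chain: 124 ^ 228 ^ 169 ^ 114 ^ 47 ^ 194 = 174

174


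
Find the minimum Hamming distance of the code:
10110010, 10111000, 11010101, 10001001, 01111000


Comparing all pairs, minimum distance: 2
Can detect 1 errors, correct 0 errors

2


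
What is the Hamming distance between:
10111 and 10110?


XOR: 00001
Count of 1s: 1

1


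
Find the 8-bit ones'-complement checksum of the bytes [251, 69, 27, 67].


Sum = 414 mod 256 = 158
Complement = 97

97


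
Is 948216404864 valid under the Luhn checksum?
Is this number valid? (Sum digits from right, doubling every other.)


Luhn sum = 61
61 mod 10 = 1

Invalid (Luhn sum mod 10 = 1)


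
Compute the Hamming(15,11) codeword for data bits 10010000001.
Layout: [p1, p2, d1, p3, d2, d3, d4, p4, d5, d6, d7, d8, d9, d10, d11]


Parity bits: p1=1, p2=1, p3=0, p4=1

111000110000001


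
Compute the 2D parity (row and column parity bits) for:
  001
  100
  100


Row parities: 111
Column parities: 001

Row P: 111, Col P: 001, Corner: 1


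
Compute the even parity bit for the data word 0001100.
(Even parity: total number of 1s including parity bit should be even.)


Number of 1s in data: 2
Parity bit: 0

0


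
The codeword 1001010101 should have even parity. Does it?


Number of 1s: 5

No, parity error (5 ones)


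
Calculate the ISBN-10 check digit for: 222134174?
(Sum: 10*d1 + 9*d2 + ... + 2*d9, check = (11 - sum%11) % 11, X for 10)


Weighted sum: 132
132 mod 11 = 0

Check digit: 0


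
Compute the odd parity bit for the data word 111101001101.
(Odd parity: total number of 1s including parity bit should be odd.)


Number of 1s in data: 8
Parity bit: 1

1
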